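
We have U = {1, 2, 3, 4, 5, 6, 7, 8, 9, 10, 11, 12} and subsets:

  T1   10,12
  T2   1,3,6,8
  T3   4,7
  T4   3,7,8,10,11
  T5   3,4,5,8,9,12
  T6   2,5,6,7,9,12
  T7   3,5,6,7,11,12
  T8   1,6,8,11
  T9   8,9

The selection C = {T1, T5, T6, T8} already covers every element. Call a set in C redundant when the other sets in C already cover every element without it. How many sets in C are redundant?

0

Drop T1: 10 uncovered — not redundant.
Drop T5: 3, 4 uncovered — not redundant.
Drop T6: 2, 7 uncovered — not redundant.
Drop T8: 1, 11 uncovered — not redundant.
None of the sets in C is redundant.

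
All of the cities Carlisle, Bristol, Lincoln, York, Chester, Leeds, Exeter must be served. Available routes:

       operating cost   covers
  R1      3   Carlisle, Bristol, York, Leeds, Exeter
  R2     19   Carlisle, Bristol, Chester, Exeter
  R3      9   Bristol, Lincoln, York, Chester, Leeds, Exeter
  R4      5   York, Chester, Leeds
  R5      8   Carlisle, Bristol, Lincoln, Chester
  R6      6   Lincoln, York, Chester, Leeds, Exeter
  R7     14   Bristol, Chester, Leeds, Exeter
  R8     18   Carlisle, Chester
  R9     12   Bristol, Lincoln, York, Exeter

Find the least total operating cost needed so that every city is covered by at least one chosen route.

R1, R6 cover every city at operating cost 3 + 6 = 9.
Any cover uses at least 2 routes; among all covering selections none totals below 9.

9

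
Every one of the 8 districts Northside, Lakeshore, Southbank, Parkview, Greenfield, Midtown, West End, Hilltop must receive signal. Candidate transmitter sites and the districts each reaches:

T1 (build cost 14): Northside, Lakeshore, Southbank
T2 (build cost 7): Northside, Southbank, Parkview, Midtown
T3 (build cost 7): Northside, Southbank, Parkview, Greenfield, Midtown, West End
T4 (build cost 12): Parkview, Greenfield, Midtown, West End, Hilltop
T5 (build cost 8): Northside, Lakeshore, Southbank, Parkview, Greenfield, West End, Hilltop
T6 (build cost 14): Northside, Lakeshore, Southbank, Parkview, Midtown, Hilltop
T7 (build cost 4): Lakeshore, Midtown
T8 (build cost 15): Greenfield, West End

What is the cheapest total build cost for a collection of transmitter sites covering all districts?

T5, T7 cover every district at build cost 8 + 4 = 12.
Any cover uses at least 2 transmitter sites; among all covering selections none totals below 12.

12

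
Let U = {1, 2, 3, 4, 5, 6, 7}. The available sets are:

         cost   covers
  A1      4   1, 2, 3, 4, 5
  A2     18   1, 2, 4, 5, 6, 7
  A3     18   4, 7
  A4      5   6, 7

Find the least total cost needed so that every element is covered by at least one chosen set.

9

A1, A4 cover every element at cost 4 + 5 = 9.
Any cover uses at least 2 sets; among all covering selections none totals below 9.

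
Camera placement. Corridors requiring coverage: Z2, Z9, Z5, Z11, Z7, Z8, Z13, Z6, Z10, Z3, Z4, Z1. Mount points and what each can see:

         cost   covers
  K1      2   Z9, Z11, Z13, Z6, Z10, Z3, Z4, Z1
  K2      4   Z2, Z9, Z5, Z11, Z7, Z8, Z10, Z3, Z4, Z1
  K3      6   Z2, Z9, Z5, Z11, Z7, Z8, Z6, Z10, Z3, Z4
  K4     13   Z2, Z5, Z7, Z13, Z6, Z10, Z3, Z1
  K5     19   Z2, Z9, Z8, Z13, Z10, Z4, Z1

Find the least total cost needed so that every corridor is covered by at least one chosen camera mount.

6

K1, K2 cover every corridor at cost 2 + 4 = 6.
Any cover uses at least 2 camera mounts; among all covering selections none totals below 6.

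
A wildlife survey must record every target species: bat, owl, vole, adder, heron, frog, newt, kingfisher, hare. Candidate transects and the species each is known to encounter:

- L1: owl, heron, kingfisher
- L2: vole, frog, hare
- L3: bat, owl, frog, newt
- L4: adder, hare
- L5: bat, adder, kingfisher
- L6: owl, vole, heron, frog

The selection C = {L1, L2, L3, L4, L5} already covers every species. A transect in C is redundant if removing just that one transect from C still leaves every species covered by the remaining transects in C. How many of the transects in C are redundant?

2

Drop L1: heron uncovered — not redundant.
Drop L2: vole uncovered — not redundant.
Drop L3: newt uncovered — not redundant.
Drop L4: the rest still cover every species — redundant.
Drop L5: the rest still cover every species — redundant.
2 redundant: L4, L5.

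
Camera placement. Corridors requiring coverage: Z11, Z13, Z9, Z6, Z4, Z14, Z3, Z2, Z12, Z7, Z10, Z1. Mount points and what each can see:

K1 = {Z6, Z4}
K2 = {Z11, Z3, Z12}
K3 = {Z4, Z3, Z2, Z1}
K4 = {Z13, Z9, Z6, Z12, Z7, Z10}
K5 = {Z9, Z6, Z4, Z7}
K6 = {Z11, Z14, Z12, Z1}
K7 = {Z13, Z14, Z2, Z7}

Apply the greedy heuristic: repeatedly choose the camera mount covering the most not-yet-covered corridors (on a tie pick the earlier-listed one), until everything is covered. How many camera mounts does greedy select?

Pick 1: K4 covers 6 new corridors (Z13, Z9, Z6, Z12, Z7, Z10).
Pick 2: K3 covers 4 new corridors (Z4, Z3, Z2, Z1).
Pick 3: K6 covers 2 new corridors (Z11, Z14).
Greedy uses 3 camera mounts.

3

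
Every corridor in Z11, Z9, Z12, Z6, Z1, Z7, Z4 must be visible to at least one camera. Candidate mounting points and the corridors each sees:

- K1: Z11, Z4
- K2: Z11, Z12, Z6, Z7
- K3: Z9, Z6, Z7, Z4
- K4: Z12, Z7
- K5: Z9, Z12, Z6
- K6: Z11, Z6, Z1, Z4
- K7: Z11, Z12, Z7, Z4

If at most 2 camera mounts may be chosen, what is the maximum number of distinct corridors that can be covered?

Choosing K2, K3 covers {Z11, Z9, Z12, Z6, Z7, Z4} — 6 corridors.
No choice of 2 camera mounts does better; here Z1 is left uncovered.

6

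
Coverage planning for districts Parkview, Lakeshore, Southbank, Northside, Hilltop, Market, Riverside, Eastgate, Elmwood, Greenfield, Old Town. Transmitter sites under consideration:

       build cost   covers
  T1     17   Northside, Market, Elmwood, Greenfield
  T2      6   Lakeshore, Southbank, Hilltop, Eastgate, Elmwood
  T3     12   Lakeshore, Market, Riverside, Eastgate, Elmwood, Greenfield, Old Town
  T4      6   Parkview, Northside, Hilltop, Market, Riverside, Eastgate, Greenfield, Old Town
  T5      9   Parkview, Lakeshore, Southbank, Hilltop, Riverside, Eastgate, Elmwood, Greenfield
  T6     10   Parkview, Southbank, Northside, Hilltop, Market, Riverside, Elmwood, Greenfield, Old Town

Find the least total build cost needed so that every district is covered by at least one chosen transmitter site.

T2, T4 cover every district at build cost 6 + 6 = 12.
Any cover uses at least 2 transmitter sites; among all covering selections none totals below 12.

12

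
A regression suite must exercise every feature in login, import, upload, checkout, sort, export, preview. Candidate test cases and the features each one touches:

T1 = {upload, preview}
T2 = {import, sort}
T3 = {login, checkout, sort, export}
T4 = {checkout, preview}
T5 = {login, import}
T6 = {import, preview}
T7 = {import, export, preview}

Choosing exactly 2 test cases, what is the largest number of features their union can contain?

Choosing T1, T3 covers {login, upload, checkout, sort, export, preview} — 6 features.
No choice of 2 test cases does better; here import is left uncovered.

6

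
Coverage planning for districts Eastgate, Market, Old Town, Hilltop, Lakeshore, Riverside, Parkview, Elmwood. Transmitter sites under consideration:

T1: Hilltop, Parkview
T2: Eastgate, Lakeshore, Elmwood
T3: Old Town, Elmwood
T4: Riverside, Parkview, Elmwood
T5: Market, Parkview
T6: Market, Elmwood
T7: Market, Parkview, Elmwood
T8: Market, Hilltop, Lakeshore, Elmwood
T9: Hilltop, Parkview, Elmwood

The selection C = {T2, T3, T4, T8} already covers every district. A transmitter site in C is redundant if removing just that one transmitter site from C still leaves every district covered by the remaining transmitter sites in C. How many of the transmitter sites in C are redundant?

Drop T2: Eastgate uncovered — not redundant.
Drop T3: Old Town uncovered — not redundant.
Drop T4: Riverside, Parkview uncovered — not redundant.
Drop T8: Market, Hilltop uncovered — not redundant.
None of the transmitter sites in C is redundant.

0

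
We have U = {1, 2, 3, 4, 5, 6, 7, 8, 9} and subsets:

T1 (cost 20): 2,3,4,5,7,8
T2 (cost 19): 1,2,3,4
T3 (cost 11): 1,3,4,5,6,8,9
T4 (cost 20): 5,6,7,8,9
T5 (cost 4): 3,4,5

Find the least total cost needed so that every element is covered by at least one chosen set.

31

T1, T3 cover every element at cost 20 + 11 = 31.
Any cover uses at least 2 sets; among all covering selections none totals below 31.
Greedy by coverage-per-cost would pick T5, T3, T1 for 35 — worse than the optimum 31.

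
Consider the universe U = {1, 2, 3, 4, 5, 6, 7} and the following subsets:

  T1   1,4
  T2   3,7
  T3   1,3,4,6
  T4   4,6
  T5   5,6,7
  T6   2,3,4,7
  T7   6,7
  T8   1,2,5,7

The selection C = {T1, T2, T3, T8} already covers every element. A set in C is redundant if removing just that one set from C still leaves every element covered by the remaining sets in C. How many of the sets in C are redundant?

2

Drop T1: the rest still cover every element — redundant.
Drop T2: the rest still cover every element — redundant.
Drop T3: 6 uncovered — not redundant.
Drop T8: 2, 5 uncovered — not redundant.
2 redundant: T1, T2.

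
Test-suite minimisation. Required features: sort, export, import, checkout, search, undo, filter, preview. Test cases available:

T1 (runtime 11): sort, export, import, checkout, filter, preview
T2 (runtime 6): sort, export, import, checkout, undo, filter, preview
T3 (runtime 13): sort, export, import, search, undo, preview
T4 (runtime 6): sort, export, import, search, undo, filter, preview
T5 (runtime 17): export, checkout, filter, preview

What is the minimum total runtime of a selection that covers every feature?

T2, T4 cover every feature at runtime 6 + 6 = 12.
Any cover uses at least 2 test cases; among all covering selections none totals below 12.

12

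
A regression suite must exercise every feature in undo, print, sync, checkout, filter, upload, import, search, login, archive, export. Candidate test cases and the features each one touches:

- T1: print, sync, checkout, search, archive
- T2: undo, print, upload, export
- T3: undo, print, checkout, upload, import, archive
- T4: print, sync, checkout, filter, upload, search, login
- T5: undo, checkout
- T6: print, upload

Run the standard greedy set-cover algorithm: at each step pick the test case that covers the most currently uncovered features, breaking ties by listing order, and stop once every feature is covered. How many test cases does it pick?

3

Pick 1: T4 covers 7 new features (print, sync, checkout, filter, upload, search, login).
Pick 2: T3 covers 3 new features (undo, import, archive).
Pick 3: T2 covers 1 new features (export).
Greedy uses 3 test cases.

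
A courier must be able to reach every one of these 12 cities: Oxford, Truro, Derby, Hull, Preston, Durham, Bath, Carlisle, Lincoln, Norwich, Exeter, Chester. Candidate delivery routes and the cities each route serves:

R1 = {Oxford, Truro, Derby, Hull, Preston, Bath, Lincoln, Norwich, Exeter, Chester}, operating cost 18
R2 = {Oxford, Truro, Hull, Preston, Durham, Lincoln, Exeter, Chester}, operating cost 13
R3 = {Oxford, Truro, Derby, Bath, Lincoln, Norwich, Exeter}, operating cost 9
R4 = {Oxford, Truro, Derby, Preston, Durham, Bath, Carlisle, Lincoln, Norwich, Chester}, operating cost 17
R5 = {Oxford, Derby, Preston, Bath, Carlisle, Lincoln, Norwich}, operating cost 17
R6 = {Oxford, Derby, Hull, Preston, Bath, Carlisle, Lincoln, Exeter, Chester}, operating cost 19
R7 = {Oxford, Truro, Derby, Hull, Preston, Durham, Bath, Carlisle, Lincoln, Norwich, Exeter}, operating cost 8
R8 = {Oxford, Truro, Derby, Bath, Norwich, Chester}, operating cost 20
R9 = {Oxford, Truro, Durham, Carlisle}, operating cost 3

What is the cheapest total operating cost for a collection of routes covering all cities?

R1, R9 cover every city at operating cost 18 + 3 = 21.
Any cover uses at least 2 routes; among all covering selections none totals below 21.

21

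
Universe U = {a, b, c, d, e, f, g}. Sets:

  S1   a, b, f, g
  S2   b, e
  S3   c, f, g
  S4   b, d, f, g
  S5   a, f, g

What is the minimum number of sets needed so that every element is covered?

S1, S2, S3, S4 together cover {a, b, c, d, e, f, g} — every element.
No 3 of the 5 sets cover everything (all 10 triples fall short), so 4 is minimum.

4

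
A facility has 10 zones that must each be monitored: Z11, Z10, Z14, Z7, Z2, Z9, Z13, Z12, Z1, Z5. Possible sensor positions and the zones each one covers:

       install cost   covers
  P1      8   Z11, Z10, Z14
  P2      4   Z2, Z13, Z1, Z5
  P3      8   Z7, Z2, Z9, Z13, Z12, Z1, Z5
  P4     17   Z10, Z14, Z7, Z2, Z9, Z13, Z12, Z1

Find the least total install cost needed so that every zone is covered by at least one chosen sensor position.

16

P1, P3 cover every zone at install cost 8 + 8 = 16.
Any cover uses at least 2 sensor positions; among all covering selections none totals below 16.
Greedy by coverage-per-install cost would pick P2, P1, P3 for 20 — worse than the optimum 16.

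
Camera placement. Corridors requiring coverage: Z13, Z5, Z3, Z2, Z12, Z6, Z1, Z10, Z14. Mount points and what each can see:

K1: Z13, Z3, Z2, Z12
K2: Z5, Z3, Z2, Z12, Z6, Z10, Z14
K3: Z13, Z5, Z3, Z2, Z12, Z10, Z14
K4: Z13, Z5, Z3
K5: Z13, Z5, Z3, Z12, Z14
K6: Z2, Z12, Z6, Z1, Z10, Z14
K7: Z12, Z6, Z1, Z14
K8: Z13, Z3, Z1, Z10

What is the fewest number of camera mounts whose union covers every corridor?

K2, K8 together cover {Z13, Z5, Z3, Z2, Z12, Z6, Z1, Z10, Z14} — every corridor.
No single camera mount contains all 9 corridors, so 2 is optimal.

2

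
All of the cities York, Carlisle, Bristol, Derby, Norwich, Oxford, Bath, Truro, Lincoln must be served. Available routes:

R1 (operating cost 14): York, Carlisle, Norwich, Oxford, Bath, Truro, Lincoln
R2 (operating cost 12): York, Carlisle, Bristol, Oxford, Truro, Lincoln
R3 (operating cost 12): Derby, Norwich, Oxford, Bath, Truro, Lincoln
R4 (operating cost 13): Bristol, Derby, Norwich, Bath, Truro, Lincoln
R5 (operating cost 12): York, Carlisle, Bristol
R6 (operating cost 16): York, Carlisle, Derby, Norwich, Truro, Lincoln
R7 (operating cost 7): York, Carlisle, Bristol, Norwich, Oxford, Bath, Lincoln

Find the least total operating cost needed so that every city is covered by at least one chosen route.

R3, R7 cover every city at operating cost 12 + 7 = 19.
Any cover uses at least 2 routes; among all covering selections none totals below 19.

19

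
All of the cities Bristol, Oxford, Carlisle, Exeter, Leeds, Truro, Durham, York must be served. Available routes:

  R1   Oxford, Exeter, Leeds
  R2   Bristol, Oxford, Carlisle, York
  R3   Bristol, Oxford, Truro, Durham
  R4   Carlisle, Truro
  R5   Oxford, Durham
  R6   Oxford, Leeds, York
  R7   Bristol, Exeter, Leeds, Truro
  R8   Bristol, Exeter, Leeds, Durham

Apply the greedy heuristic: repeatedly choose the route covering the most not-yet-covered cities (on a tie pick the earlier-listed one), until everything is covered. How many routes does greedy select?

Pick 1: R2 covers 4 new cities (Bristol, Oxford, Carlisle, York).
Pick 2: R7 covers 3 new cities (Exeter, Leeds, Truro).
Pick 3: R3 covers 1 new cities (Durham).
Greedy uses 3 routes.

3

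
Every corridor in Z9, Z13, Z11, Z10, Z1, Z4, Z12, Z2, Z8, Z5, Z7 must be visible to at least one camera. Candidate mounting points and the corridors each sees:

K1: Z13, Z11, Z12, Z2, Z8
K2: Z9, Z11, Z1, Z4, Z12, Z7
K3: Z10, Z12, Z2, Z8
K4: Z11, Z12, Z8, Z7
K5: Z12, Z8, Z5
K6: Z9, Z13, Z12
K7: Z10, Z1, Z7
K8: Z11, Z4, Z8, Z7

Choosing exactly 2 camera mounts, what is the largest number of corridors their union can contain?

9

Choosing K1, K2 covers {Z9, Z13, Z11, Z1, Z4, Z12, Z2, Z8, Z7} — 9 corridors.
No choice of 2 camera mounts does better; here Z10, Z5 are left uncovered.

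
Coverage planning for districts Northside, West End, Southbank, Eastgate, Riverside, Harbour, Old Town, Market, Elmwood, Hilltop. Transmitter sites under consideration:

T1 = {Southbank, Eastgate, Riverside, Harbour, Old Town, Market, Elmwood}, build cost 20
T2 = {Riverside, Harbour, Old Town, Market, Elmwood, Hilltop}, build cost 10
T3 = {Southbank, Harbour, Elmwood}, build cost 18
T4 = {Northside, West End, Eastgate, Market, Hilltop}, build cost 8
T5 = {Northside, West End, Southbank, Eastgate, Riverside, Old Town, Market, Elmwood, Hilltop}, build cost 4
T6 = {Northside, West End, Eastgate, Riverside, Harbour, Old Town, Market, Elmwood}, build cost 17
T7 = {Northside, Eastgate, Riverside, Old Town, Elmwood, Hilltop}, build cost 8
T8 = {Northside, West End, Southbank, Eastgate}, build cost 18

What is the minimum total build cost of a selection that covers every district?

14

T2, T5 cover every district at build cost 10 + 4 = 14.
Any cover uses at least 2 transmitter sites; among all covering selections none totals below 14.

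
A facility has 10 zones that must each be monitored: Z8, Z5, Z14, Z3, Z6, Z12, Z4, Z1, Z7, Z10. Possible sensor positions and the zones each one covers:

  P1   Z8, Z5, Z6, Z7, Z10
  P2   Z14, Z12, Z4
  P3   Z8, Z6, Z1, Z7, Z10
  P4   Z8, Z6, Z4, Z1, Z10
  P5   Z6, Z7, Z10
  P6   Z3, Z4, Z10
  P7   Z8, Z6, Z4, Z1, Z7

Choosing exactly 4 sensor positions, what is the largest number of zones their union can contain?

10

Choosing P1, P2, P3, P6 covers {Z8, Z5, Z14, Z3, Z6, Z12, Z4, Z1, Z7, Z10} — 10 zones.
That is all 10 zones.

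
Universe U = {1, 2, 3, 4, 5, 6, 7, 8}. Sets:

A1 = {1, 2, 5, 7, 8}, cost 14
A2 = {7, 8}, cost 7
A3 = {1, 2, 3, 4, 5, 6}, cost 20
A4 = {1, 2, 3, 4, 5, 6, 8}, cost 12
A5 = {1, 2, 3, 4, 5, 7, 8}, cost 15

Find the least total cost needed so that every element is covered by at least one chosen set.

19

A2, A4 cover every element at cost 7 + 12 = 19.
Any cover uses at least 2 sets; among all covering selections none totals below 19.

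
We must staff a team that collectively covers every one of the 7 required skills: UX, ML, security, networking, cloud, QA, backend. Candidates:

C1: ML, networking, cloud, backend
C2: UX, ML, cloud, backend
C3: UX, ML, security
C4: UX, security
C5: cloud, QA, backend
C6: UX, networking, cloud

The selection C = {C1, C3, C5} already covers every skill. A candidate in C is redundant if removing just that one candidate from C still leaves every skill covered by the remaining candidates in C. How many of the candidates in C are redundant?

Drop C1: networking uncovered — not redundant.
Drop C3: UX, security uncovered — not redundant.
Drop C5: QA uncovered — not redundant.
None of the candidates in C is redundant.

0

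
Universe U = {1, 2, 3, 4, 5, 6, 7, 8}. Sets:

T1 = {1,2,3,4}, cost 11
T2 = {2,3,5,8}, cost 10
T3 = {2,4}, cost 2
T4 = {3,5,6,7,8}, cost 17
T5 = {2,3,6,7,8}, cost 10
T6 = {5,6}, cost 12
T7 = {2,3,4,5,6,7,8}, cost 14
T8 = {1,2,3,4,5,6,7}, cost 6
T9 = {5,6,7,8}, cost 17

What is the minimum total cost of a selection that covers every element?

T2, T8 cover every element at cost 10 + 6 = 16.
Any cover uses at least 2 sets; among all covering selections none totals below 16.

16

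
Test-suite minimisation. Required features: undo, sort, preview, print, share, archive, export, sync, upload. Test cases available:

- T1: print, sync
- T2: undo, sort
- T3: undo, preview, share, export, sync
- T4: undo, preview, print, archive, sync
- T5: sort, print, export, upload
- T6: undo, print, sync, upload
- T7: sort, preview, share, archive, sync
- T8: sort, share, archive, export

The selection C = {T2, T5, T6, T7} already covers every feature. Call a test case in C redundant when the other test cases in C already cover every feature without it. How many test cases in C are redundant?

2

Drop T2: the rest still cover every feature — redundant.
Drop T5: export uncovered — not redundant.
Drop T6: the rest still cover every feature — redundant.
Drop T7: preview, share, archive uncovered — not redundant.
2 redundant: T2, T6.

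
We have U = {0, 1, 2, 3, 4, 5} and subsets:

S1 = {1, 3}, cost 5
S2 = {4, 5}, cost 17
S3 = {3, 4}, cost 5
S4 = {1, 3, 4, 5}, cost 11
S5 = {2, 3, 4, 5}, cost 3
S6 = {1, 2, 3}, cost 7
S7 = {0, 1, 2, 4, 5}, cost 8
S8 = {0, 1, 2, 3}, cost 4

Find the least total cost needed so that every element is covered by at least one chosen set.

S5, S8 cover every element at cost 3 + 4 = 7.
Any cover uses at least 2 sets; among all covering selections none totals below 7.

7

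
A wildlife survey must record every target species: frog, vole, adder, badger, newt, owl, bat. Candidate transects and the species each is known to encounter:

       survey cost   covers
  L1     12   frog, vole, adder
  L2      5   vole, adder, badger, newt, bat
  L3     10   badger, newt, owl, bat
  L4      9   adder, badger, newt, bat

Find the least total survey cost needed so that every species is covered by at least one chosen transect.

22

L1, L3 cover every species at survey cost 12 + 10 = 22.
Any cover uses at least 2 transects; among all covering selections none totals below 22.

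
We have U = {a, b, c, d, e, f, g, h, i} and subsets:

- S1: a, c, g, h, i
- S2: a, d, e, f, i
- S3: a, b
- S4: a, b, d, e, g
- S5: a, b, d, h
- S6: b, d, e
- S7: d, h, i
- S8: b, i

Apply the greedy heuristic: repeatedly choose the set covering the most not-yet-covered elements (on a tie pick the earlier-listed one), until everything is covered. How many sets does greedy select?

3

Pick 1: S1 covers 5 new elements (a, c, g, h, i).
Pick 2: S2 covers 3 new elements (d, e, f).
Pick 3: S3 covers 1 new elements (b).
Greedy uses 3 sets.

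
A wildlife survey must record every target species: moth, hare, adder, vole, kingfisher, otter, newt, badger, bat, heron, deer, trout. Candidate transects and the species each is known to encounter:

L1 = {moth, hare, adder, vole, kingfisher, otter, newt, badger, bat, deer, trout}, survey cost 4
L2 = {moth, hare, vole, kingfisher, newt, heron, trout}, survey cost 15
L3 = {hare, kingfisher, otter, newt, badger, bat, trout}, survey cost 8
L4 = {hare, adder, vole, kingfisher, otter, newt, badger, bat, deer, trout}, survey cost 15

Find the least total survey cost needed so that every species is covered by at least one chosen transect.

L1, L2 cover every species at survey cost 4 + 15 = 19.
Any cover uses at least 2 transects; among all covering selections none totals below 19.

19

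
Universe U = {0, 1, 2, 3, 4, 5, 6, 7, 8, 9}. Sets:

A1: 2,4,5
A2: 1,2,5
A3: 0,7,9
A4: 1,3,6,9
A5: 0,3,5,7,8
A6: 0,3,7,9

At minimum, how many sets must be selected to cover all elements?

A1, A4, A5 together cover {0, 1, 2, 3, 4, 5, 6, 7, 8, 9} — every element.
No 2 of the 6 sets cover everything (all 15 pairs fall short), so 3 is minimum.

3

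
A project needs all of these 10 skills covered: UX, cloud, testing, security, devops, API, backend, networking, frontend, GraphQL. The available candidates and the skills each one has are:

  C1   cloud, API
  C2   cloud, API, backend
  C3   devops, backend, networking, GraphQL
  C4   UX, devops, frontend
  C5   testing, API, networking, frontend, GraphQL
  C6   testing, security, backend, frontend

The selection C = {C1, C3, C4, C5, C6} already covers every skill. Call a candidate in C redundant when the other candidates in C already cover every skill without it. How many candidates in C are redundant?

2

Drop C1: cloud uncovered — not redundant.
Drop C3: the rest still cover every skill — redundant.
Drop C4: UX uncovered — not redundant.
Drop C5: the rest still cover every skill — redundant.
Drop C6: security uncovered — not redundant.
2 redundant: C3, C5.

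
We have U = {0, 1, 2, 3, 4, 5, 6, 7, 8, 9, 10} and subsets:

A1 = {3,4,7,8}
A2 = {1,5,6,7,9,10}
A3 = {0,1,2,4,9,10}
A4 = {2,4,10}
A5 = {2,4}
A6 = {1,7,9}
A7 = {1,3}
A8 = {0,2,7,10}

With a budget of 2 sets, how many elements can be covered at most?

9

Choosing A1, A2 covers {1, 3, 4, 5, 6, 7, 8, 9, 10} — 9 elements.
No choice of 2 sets does better; here 0, 2 are left uncovered.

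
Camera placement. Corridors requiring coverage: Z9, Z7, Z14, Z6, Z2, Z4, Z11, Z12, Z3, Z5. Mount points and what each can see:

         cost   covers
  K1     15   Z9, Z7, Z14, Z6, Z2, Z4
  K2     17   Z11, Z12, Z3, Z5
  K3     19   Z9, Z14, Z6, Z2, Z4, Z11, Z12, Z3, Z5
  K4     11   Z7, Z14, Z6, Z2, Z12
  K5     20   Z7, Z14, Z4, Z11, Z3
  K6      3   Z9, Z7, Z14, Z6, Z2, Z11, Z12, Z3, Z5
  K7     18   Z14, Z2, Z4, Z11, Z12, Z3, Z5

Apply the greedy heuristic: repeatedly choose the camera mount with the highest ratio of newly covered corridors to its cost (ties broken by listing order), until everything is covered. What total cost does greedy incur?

18

Pick 1: K6 adds 9 new (Z9, Z7, Z14, Z6, Z2, Z11, Z12, Z3, Z5) at cost 3 (ratio 9/3).
Pick 2: K1 adds 1 new (Z4) at cost 15 (ratio 1/15).
Greedy total cost: 3 + 15 = 18.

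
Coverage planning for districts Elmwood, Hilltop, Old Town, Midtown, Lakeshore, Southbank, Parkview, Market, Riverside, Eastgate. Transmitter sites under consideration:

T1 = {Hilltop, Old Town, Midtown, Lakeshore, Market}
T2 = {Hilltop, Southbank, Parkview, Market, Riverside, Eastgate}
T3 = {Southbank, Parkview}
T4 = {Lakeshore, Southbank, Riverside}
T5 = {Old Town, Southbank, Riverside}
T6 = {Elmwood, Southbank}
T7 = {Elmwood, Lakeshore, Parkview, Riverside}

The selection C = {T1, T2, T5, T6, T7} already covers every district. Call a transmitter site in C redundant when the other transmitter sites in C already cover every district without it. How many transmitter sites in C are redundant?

Drop T1: Midtown uncovered — not redundant.
Drop T2: Eastgate uncovered — not redundant.
Drop T5: the rest still cover every district — redundant.
Drop T6: the rest still cover every district — redundant.
Drop T7: the rest still cover every district — redundant.
3 redundant: T5, T6, T7.

3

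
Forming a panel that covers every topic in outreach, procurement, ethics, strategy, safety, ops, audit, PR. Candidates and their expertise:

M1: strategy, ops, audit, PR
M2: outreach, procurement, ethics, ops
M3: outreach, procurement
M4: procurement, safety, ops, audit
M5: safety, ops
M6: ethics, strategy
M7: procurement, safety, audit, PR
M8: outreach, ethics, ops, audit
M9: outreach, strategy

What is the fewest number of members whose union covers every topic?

M1, M2, M4 together cover {outreach, procurement, ethics, strategy, safety, ops, audit, PR} — every topic.
No 2 of the 9 members cover everything (all 36 pairs fall short), so 3 is minimum.

3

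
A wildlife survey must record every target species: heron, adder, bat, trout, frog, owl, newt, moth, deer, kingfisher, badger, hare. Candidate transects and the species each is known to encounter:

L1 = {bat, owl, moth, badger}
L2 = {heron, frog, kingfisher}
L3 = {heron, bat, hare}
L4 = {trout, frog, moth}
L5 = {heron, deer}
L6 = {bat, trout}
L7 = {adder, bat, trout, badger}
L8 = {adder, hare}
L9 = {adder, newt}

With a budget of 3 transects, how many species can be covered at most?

Choosing L1, L2, L7 covers {heron, adder, bat, trout, frog, owl, moth, kingfisher, badger} — 9 species.
No choice of 3 transects does better; here newt, deer, hare are left uncovered.

9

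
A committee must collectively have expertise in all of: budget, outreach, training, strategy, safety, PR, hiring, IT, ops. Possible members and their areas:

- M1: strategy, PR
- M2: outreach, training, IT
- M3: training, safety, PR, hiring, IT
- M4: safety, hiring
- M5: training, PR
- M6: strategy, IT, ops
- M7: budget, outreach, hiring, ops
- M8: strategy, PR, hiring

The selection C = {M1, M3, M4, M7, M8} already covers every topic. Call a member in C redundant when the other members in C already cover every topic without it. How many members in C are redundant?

Drop M1: the rest still cover every topic — redundant.
Drop M3: training, IT uncovered — not redundant.
Drop M4: the rest still cover every topic — redundant.
Drop M7: budget, outreach, ops uncovered — not redundant.
Drop M8: the rest still cover every topic — redundant.
3 redundant: M1, M4, M8.

3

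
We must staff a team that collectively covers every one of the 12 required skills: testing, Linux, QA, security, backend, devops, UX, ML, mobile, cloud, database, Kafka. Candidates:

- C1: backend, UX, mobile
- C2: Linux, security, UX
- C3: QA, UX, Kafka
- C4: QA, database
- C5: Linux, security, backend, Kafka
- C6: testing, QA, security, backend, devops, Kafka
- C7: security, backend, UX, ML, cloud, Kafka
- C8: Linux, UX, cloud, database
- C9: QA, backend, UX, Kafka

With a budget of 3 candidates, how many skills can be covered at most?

11

Choosing C1, C6, C8 covers {testing, Linux, QA, security, backend, devops, UX, mobile, cloud, database, Kafka} — 11 skills.
No choice of 3 candidates does better; here ML is left uncovered.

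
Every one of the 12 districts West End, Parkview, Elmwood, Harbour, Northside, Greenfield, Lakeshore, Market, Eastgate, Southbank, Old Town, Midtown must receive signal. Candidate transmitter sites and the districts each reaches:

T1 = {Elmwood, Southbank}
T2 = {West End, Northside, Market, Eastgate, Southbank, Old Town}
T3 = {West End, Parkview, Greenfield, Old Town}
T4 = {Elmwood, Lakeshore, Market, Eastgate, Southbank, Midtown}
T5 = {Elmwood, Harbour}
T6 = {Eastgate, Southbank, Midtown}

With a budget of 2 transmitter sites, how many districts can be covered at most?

Choosing T3, T4 covers {West End, Parkview, Elmwood, Greenfield, Lakeshore, Market, Eastgate, Southbank, Old Town, Midtown} — 10 districts.
No choice of 2 transmitter sites does better; here Harbour, Northside are left uncovered.

10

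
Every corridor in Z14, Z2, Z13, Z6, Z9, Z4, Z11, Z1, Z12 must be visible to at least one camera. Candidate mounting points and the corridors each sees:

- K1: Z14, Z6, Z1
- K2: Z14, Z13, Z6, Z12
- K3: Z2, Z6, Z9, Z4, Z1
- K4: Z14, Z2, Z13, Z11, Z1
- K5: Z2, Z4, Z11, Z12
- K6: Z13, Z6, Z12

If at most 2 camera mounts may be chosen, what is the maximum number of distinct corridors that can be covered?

8

Choosing K2, K3 covers {Z14, Z2, Z13, Z6, Z9, Z4, Z1, Z12} — 8 corridors.
No choice of 2 camera mounts does better; here Z11 is left uncovered.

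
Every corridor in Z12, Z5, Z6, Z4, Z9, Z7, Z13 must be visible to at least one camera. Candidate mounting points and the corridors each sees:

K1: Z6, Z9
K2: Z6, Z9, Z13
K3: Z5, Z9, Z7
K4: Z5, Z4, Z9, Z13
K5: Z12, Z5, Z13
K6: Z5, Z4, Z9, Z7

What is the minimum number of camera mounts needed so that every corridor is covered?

3

K1, K5, K6 together cover {Z12, Z5, Z6, Z4, Z9, Z7, Z13} — every corridor.
No 2 of the 6 camera mounts cover everything (all 15 pairs fall short), so 3 is minimum.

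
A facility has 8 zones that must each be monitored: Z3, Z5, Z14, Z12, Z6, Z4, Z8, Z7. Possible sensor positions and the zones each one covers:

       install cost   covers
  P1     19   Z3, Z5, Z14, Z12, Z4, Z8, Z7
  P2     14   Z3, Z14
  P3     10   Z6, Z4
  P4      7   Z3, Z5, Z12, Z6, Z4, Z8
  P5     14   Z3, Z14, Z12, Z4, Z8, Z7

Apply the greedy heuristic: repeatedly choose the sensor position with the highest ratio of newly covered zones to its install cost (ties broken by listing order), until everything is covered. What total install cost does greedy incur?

21

Pick 1: P4 adds 6 new (Z3, Z5, Z12, Z6, Z4, Z8) at install cost 7 (ratio 6/7).
Pick 2: P5 adds 2 new (Z14, Z7) at install cost 14 (ratio 2/14).
Greedy total install cost: 7 + 14 = 21.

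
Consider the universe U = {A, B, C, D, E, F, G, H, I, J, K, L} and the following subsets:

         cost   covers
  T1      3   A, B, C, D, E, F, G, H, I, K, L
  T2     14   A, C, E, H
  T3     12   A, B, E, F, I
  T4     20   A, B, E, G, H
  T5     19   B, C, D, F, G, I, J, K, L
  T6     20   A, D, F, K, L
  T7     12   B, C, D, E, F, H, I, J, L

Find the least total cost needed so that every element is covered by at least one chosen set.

T1, T7 cover every element at cost 3 + 12 = 15.
Any cover uses at least 2 sets; among all covering selections none totals below 15.

15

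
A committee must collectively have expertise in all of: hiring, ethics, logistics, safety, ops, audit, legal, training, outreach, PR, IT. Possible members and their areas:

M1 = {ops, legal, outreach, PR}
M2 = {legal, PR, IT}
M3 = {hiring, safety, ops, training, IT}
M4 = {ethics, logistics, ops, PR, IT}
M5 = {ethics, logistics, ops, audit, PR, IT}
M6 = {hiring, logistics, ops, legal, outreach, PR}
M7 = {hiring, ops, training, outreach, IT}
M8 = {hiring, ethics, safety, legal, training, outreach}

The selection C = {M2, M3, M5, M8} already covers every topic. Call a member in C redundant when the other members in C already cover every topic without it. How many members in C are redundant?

2

Drop M2: the rest still cover every topic — redundant.
Drop M3: the rest still cover every topic — redundant.
Drop M5: logistics, audit uncovered — not redundant.
Drop M8: outreach uncovered — not redundant.
2 redundant: M2, M3.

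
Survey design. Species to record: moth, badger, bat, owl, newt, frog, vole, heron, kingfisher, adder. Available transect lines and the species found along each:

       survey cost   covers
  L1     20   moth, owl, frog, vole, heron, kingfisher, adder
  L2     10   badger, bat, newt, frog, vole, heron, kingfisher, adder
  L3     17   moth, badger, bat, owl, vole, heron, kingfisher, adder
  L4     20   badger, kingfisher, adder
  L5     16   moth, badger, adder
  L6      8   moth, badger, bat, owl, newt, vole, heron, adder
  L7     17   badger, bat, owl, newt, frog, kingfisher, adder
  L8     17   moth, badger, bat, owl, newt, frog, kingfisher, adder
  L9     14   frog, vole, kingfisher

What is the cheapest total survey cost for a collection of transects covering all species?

18

L2, L6 cover every species at survey cost 10 + 8 = 18.
Any cover uses at least 2 transects; among all covering selections none totals below 18.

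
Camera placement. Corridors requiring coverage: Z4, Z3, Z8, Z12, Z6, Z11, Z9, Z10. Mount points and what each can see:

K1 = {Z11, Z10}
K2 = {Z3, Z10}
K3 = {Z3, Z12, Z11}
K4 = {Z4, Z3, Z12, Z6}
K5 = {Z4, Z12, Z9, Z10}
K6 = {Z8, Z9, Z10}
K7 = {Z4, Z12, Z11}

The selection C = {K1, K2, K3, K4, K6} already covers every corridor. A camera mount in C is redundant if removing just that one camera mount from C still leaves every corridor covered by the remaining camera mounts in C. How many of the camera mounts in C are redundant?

Drop K1: the rest still cover every corridor — redundant.
Drop K2: the rest still cover every corridor — redundant.
Drop K3: the rest still cover every corridor — redundant.
Drop K4: Z4, Z6 uncovered — not redundant.
Drop K6: Z8, Z9 uncovered — not redundant.
3 redundant: K1, K2, K3.

3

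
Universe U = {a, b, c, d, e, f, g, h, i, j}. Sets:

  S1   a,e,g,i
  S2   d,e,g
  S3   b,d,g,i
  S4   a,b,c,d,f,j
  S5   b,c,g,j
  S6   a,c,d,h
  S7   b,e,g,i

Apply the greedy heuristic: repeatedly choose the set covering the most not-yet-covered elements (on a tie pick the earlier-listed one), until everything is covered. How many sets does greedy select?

3

Pick 1: S4 covers 6 new elements (a, b, c, d, f, j).
Pick 2: S1 covers 3 new elements (e, g, i).
Pick 3: S6 covers 1 new elements (h).
Greedy uses 3 sets.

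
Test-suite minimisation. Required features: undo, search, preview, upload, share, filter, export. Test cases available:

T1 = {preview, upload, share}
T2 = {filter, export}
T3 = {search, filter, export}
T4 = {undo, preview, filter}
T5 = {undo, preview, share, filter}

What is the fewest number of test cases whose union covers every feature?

T1, T3, T4 together cover {undo, search, preview, upload, share, filter, export} — every feature.
No 2 of the 5 test cases cover everything (all 10 pairs fall short), so 3 is minimum.

3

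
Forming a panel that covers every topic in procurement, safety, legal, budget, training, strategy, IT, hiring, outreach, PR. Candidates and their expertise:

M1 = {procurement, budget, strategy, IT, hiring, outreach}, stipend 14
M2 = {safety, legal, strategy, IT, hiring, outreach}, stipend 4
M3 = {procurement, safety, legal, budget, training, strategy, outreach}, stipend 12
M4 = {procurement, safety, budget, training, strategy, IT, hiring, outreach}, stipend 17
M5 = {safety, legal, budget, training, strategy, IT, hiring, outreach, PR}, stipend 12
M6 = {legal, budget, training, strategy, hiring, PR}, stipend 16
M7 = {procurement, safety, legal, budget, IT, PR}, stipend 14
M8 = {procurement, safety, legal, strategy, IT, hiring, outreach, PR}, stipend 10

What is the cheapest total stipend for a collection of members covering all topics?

M3, M8 cover every topic at stipend 12 + 10 = 22.
Any cover uses at least 2 members; among all covering selections none totals below 22.
Greedy by coverage-per-stipend would pick M2, M3, M8 for 26 — worse than the optimum 22.

22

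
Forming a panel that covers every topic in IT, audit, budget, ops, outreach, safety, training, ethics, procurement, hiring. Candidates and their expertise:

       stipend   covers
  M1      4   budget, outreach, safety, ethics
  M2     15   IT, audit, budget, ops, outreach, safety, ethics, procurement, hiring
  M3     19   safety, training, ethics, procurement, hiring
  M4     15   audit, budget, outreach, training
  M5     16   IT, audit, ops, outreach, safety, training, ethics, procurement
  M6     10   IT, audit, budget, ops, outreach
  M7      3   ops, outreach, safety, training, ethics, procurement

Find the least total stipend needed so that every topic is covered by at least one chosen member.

18

M2, M7 cover every topic at stipend 15 + 3 = 18.
Any cover uses at least 2 members; among all covering selections none totals below 18.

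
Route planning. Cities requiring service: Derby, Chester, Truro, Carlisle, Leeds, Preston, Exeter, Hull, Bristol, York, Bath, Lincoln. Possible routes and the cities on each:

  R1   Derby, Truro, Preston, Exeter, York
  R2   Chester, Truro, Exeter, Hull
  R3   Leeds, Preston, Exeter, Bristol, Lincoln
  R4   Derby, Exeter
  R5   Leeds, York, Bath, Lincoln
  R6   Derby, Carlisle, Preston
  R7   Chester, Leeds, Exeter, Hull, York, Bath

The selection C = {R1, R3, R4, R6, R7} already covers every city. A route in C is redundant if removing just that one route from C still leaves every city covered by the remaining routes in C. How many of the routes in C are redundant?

Drop R1: Truro uncovered — not redundant.
Drop R3: Bristol, Lincoln uncovered — not redundant.
Drop R4: the rest still cover every city — redundant.
Drop R6: Carlisle uncovered — not redundant.
Drop R7: Chester, Hull, Bath uncovered — not redundant.
1 redundant: R4.

1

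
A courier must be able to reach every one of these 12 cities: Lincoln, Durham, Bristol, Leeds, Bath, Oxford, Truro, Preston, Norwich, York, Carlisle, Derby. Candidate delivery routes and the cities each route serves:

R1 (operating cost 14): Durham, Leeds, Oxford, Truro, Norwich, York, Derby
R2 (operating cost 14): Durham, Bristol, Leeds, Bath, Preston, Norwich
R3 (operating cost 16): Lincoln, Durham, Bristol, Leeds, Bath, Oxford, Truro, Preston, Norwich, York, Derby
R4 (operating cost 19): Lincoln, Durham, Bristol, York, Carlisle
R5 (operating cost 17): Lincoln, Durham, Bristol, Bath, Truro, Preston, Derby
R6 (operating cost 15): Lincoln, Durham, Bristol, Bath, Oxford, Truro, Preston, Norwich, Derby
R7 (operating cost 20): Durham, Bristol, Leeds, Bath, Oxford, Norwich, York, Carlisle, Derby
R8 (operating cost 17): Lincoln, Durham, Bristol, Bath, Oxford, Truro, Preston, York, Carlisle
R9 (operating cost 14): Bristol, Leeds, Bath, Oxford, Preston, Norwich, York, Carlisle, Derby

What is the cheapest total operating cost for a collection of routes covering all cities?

29

R6, R9 cover every city at operating cost 15 + 14 = 29.
Any cover uses at least 2 routes; among all covering selections none totals below 29.
Greedy by coverage-per-operating cost would pick R3, R9 for 30 — worse than the optimum 29.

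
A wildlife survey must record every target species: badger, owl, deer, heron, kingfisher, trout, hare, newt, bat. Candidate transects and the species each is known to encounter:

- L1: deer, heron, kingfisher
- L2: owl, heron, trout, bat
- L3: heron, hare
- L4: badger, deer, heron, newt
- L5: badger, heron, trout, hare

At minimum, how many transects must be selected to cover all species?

L1, L2, L3, L4 together cover {badger, owl, deer, heron, kingfisher, trout, hare, newt, bat} — every species.
No 3 of the 5 transects cover everything (all 10 triples fall short), so 4 is minimum.

4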